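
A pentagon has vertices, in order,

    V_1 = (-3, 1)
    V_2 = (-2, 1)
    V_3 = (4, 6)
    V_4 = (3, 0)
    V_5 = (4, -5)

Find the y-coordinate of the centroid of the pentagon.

Apply the shoelace (surveyor's) formula. First the cross-terms c_i = x_i·y_{i+1} − x_{i+1}·y_i:
  -1, -16, -18, -15, -11  ⇒  2A = -61, A = -30.5.
Then Σ (y_i + y_{i+1})·c_i = -103, so ȳ = -103 / (6·(-30.5)) = 103/183.

103/183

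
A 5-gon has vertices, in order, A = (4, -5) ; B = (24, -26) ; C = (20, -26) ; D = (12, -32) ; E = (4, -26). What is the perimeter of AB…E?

74

|AB| = √((20)² + (-21)²) = √841 = 29
|BC| = √((-4)² + (0)²) = √16 = 4
|CD| = √((-8)² + (-6)²) = √100 = 10
|DE| = √((-8)² + (6)²) = √100 = 10
|EA| = √((0)² + (21)²) = √441 = 21
Perimeter = 29 + 4 + 10 + 10 + 21 = 74.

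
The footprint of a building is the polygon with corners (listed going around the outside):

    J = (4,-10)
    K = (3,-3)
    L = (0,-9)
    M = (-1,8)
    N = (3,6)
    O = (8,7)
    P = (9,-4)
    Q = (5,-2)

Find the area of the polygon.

Apply the surveyor's formula: 2A = Σ (x_i·y_{i+1} − x_{i+1}·y_i), indices taken mod 8.
Cross-terms: 18, -27, -9, -30, -27, -95, 2, -42  ⇒  Σ = -210
Area = |Σ|/2 = 105.

105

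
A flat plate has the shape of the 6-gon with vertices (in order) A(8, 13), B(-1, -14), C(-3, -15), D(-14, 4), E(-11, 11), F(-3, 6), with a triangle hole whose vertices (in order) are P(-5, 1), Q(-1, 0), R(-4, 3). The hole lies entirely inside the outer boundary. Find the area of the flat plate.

Outer boundary:
Apply the shoelace (surveyor's) formula: 2A = Σ (x_i·y_{i+1} − x_{i+1}·y_i), indices taken mod 6.
Cross-terms: -99, -27, -222, -110, -33, -87  ⇒  Σ = -578
Area = |Σ|/2 = 289.
Hole:
Apply the shoelace (surveyor's) formula: 2A = Σ (x_i·y_{i+1} − x_{i+1}·y_i), indices taken mod 3.
Σ = (1) + (-3) + (11) = 9
Area = |Σ|/2 = 4.5.
Net area = 289 − 4.5 = 284.5.

284.5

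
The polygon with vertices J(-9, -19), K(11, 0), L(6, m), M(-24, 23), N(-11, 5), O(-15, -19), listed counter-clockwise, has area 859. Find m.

24

Write out the shoelace sum; only the two edges meeting at L involve m:
2·Area = [(11·m − 6·0) + (6·23 − (-24)·m)] + 740
       = 35·m + 878 = 1718
⇒ m = 24.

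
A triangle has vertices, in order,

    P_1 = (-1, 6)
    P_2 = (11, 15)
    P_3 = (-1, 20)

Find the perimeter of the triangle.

42

|P_1P_2| = √((12)² + (9)²) = √225 = 15
|P_2P_3| = √((-12)² + (5)²) = √169 = 13
|P_3P_1| = √((0)² + (-14)²) = √196 = 14
Perimeter = 15 + 13 + 14 = 42.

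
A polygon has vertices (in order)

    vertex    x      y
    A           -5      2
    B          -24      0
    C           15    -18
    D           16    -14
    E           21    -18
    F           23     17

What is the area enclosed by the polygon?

Apply the shoelace (surveyor's) formula: 2A = Σ (x_i·y_{i+1} − x_{i+1}·y_i), indices taken mod 6.
A→B: (-5)(0) − (-24)(2) = 48
B→C: (-24)(-18) − (15)(0) = 432
C→D: (15)(-14) − (16)(-18) = 78
D→E: (16)(-18) − (21)(-14) = 6
E→F: (21)(17) − (23)(-18) = 771
F→A: (23)(2) − (-5)(17) = 131
Σ = 1466
Area = |Σ|/2 = 733.

733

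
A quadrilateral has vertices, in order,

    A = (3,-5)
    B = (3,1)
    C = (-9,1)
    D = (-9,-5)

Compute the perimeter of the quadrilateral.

36

|AB| = √((0)² + (6)²) = √36 = 6
|BC| = √((-12)² + (0)²) = √144 = 12
|CD| = √((0)² + (-6)²) = √36 = 6
|DA| = √((12)² + (0)²) = √144 = 12
Perimeter = 6 + 12 + 6 + 12 = 36.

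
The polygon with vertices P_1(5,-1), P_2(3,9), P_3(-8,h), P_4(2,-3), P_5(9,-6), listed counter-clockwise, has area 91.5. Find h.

3

The doubled signed area Σ (x_i y_{i+1} − x_{i+1} y_i) is linear in h.
With h=0 it equals 180; the coefficient of h is 1 (from the two edges through P_3).
So 1·h + 180 = 2·91.5 = 183 ⇒ h = 3.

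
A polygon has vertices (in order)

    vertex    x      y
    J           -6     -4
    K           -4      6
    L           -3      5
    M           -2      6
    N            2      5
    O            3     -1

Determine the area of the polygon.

Apply Gauss's area formula: 2A = Σ (x_i·y_{i+1} − x_{i+1}·y_i), indices taken mod 6.
Σ = (-52) + (-2) + (-8) + (-22) + (-17) + (-18) = -119
Area = |Σ|/2 = 59.5.

59.5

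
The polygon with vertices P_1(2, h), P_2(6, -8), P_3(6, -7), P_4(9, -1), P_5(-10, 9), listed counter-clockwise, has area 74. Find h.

-3

Write out the shoelace sum; only the two edges meeting at P_1 involve h:
2·Area = [((-10)·h − 2·9) + (2·(-8) − 6·h)] + 134
       = -16·h + 100 = 148
⇒ h = -3.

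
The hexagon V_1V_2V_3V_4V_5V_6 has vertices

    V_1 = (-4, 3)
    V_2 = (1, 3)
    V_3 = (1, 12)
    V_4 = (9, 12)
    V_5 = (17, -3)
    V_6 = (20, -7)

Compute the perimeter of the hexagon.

|V_1V_2| = √((5)² + (0)²) = √25 = 5
|V_2V_3| = √((0)² + (9)²) = √81 = 9
|V_3V_4| = √((8)² + (0)²) = √64 = 8
|V_4V_5| = √((8)² + (-15)²) = √289 = 17
|V_5V_6| = √((3)² + (-4)²) = √25 = 5
|V_6V_1| = √((-24)² + (10)²) = √676 = 26
Perimeter = 5 + 9 + 8 + 17 + 5 + 26 = 70.

70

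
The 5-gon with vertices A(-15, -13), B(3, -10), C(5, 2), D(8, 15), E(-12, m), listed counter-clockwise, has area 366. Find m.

Write out the shoelace sum; only the two edges meeting at E involve m:
2·Area = [(8·m − (-12)·15) + ((-12)·(-13) − (-15)·m)] + 304
       = 23·m + 640 = 732
⇒ m = 4.

4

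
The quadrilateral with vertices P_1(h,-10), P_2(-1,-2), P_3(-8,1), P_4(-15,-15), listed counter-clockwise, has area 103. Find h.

The doubled signed area Σ (x_i y_{i+1} − x_{i+1} y_i) is linear in h.
With h=0 it equals 258; the coefficient of h is 13 (from the two edges through P_1).
So 13·h + 258 = 2·103 = 206 ⇒ h = -4.

-4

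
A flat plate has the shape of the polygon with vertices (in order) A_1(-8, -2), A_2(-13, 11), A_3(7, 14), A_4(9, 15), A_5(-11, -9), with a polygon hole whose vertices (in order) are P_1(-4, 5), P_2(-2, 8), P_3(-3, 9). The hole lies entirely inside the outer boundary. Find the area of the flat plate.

Outer boundary:
Apply Gauss's area formula: 2A = Σ (x_i·y_{i+1} − x_{i+1}·y_i), indices taken mod 5.
Cross-terms: -114, -259, -21, 84, -50  ⇒  Σ = -360
Area = |Σ|/2 = 180.
Hole:
Apply Gauss's area formula: 2A = Σ (x_i·y_{i+1} − x_{i+1}·y_i), indices taken mod 3.
Σ = (-22) + (6) + (21) = 5
Area = |Σ|/2 = 2.5.
Net area = 180 − 2.5 = 177.5.

177.5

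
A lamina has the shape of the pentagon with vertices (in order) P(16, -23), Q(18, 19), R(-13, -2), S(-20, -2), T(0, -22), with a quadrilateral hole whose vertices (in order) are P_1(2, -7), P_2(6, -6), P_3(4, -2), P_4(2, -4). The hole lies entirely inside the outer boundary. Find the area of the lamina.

Outer boundary:
Apply the shoelace (surveyor's) formula: 2A = Σ (x_i·y_{i+1} − x_{i+1}·y_i), indices taken mod 5.
Σ = (718) + (211) + (-14) + (440) + (352) = 1707
Area = |Σ|/2 = 853.5.
Hole:
Σ = (30) + (12) + (-12) + (-6) = 24
Area = |Σ|/2 = 12.
Net area = 853.5 − 12 = 841.5.

841.5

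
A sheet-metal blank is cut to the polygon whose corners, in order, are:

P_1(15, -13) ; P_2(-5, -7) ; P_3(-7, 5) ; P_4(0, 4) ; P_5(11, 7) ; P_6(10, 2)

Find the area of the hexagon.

Apply the surveyor's formula: 2A = Σ (x_i·y_{i+1} − x_{i+1}·y_i), indices taken mod 6.
Cross-terms: -170, -74, -28, -44, -48, -160  ⇒  Σ = -524
Area = |Σ|/2 = 262.

262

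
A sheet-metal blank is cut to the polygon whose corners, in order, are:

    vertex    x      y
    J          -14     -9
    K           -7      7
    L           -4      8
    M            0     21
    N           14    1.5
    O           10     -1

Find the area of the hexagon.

350

Cross-terms: -161, -28, -84, -294, -29, -104  ⇒  Σ = -700
Area = |Σ|/2 = 350.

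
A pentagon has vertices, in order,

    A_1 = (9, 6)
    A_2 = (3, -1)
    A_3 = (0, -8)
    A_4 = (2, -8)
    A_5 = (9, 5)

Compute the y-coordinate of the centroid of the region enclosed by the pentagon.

Apply the shoelace formula. First the cross-terms c_i = x_i·y_{i+1} − x_{i+1}·y_i:
  -27, -24, 16, 82, 9  ⇒  2A = 56, A = 28.
Then Σ (y_i + y_{i+1})·c_i = -322, so ȳ = -322 / (6·28) = -23/12.

-23/12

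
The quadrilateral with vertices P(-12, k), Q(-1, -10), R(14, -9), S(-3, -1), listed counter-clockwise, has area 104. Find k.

4

Write out the shoelace sum; only the two edges meeting at P involve k:
2·Area = [((-3)·k − (-12)·(-1)) + ((-12)·(-10) − (-1)·k)] + 108
       = -2·k + 216 = 208
⇒ k = 4.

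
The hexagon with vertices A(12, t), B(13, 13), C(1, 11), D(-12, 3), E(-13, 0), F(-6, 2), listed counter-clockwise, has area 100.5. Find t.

Write out the shoelace sum; only the two edges meeting at A involve t:
2·Area = [((-6)·t − 12·2) + (12·13 − 13·t)] + 278
       = -19·t + 410 = 201
⇒ t = 11.

11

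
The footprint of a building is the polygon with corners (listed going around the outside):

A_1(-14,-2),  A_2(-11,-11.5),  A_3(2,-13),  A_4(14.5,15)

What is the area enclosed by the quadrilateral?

352.25

Apply Gauss's area formula: 2A = Σ (x_i·y_{i+1} − x_{i+1}·y_i), indices taken mod 4.
Σ = (139) + (166) + (218.5) + (181) = 704.5
Area = |Σ|/2 = 352.25.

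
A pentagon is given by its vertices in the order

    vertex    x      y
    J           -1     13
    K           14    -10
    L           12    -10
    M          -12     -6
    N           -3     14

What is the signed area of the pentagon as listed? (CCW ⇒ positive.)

Σ = (-172) + (-20) + (-192) + (-186) + (-25) = -595
Signed area = Σ/2 = -297.5 (negative ⇒ clockwise traversal).

-297.5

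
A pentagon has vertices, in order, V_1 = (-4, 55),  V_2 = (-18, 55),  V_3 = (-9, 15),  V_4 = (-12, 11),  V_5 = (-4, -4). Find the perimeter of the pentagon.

|V_1V_2| = √((-14)² + (0)²) = √196 = 14
|V_2V_3| = √((9)² + (-40)²) = √1681 = 41
|V_3V_4| = √((-3)² + (-4)²) = √25 = 5
|V_4V_5| = √((8)² + (-15)²) = √289 = 17
|V_5V_1| = √((0)² + (59)²) = √3481 = 59
Perimeter = 14 + 41 + 5 + 17 + 59 = 136.

136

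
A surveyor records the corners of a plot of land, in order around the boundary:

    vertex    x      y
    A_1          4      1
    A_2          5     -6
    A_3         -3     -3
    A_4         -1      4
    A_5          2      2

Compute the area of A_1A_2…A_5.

46.5

A_1→A_2: (4)(-6) − (5)(1) = -29
A_2→A_3: (5)(-3) − (-3)(-6) = -33
A_3→A_4: (-3)(4) − (-1)(-3) = -15
A_4→A_5: (-1)(2) − (2)(4) = -10
A_5→A_1: (2)(1) − (4)(2) = -6
Σ = -93
Area = |Σ|/2 = 46.5.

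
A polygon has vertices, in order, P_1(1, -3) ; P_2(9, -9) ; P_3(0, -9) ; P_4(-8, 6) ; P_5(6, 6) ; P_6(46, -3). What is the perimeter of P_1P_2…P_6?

136

|P_1P_2| = √((8)² + (-6)²) = √100 = 10
|P_2P_3| = √((-9)² + (0)²) = √81 = 9
|P_3P_4| = √((-8)² + (15)²) = √289 = 17
|P_4P_5| = √((14)² + (0)²) = √196 = 14
|P_5P_6| = √((40)² + (-9)²) = √1681 = 41
|P_6P_1| = √((-45)² + (0)²) = √2025 = 45
Perimeter = 10 + 9 + 17 + 14 + 41 + 45 = 136.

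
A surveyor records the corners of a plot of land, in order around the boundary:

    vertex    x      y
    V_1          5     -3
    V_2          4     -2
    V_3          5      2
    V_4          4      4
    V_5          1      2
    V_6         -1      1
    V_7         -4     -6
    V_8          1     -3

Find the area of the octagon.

39.5

Σ = (2) + (18) + (12) + (4) + (3) + (10) + (18) + (12) = 79
Area = |Σ|/2 = 39.5.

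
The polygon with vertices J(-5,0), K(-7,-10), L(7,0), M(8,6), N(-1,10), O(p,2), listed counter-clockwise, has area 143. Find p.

The doubled signed area Σ (x_i y_{i+1} − x_{i+1} y_i) is linear in p.
With p=0 it equals 256; the coefficient of p is -10 (from the two edges through O).
So -10·p + 256 = 2·143 = 286 ⇒ p = -3.

-3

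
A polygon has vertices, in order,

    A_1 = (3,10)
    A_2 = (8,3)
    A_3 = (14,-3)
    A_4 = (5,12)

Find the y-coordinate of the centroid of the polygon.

86/15

Apply the surveyor's formula. First the cross-terms c_i = x_i·y_{i+1} − x_{i+1}·y_i:
  -71, -66, 183, 14  ⇒  2A = 60, A = 30.
Then Σ (y_i + y_{i+1})·c_i = 1032, so ȳ = 1032 / (6·30) = 86/15.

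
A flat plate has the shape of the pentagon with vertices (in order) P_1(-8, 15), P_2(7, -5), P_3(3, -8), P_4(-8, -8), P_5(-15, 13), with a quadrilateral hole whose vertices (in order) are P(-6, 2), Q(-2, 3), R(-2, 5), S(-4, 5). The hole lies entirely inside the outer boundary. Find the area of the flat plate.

262.5

Outer boundary:
Apply the shoelace (surveyor's) formula: 2A = Σ (x_i·y_{i+1} − x_{i+1}·y_i), indices taken mod 5.
Cross-terms: -65, -41, -88, -224, -121  ⇒  Σ = -539
Area = |Σ|/2 = 269.5.
Hole:
Apply the surveyor's formula: 2A = Σ (x_i·y_{i+1} − x_{i+1}·y_i), indices taken mod 4.
Cross-terms: -14, -4, 10, 22  ⇒  Σ = 14
Area = |Σ|/2 = 7.
Net area = 269.5 − 7 = 262.5.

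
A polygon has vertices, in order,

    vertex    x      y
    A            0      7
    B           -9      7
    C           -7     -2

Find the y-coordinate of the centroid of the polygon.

Apply the shoelace (surveyor's) formula. First the cross-terms c_i = x_i·y_{i+1} − x_{i+1}·y_i:
  63, 67, -49  ⇒  2A = 81, A = 40.5.
Then Σ (y_i + y_{i+1})·c_i = 972, so ȳ = 972 / (6·40.5) = 4.

4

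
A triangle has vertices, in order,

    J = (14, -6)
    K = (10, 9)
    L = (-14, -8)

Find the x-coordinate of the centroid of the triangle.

10/3

Apply the surveyor's formula. First the cross-terms c_i = x_i·y_{i+1} − x_{i+1}·y_i:
  186, 46, 196  ⇒  2A = 428, A = 214.
Then Σ (x_i + x_{i+1})·c_i = 4280, so x̄ = 4280 / (6·214) = 10/3.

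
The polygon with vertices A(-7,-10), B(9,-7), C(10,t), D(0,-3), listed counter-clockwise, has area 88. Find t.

The doubled signed area Σ (x_i y_{i+1} − x_{i+1} y_i) is linear in t.
With t=0 it equals 158; the coefficient of t is 9 (from the two edges through C).
So 9·t + 158 = 2·88 = 176 ⇒ t = 2.

2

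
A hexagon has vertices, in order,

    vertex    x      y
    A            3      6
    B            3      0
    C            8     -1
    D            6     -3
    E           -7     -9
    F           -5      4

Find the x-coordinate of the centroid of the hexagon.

-214/229

Apply Gauss's area formula. First the cross-terms c_i = x_i·y_{i+1} − x_{i+1}·y_i:
  -18, -3, -18, -75, -73, -42  ⇒  2A = -229, A = -114.5.
Then Σ (x_i + x_{i+1})·c_i = 642, so x̄ = 642 / (6·(-114.5)) = -214/229.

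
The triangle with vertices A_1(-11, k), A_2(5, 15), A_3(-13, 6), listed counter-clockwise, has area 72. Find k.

-1

Write out the shoelace sum; only the two edges meeting at A_1 involve k:
2·Area = [((-13)·k − (-11)·6) + ((-11)·15 − 5·k)] + 225
       = -18·k + 126 = 144
⇒ k = -1.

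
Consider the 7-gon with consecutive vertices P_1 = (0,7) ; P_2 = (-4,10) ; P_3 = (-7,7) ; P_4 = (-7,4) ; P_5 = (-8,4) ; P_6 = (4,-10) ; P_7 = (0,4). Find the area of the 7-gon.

87.5

Apply the shoelace formula: 2A = Σ (x_i·y_{i+1} − x_{i+1}·y_i), indices taken mod 7.
Σ = (28) + (42) + (21) + (4) + (64) + (16) + (0) = 175
Area = |Σ|/2 = 87.5.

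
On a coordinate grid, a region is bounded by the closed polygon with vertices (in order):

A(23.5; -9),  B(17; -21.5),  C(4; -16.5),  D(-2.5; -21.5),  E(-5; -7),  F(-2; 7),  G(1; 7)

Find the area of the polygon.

503.75

Apply Gauss's area formula: 2A = Σ (x_i·y_{i+1} − x_{i+1}·y_i), indices taken mod 7.
Σ = (-352.25) + (-194.5) + (-127.25) + (-90) + (-49) + (-21) + (-173.5) = -1007.5
Area = |Σ|/2 = 503.75.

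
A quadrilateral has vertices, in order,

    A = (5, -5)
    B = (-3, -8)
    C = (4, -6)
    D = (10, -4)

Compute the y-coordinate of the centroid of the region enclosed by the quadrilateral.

Apply the surveyor's formula. First the cross-terms c_i = x_i·y_{i+1} − x_{i+1}·y_i:
  -55, 50, 44, -30  ⇒  2A = 9, A = 4.5.
Then Σ (y_i + y_{i+1})·c_i = -155, so ȳ = -155 / (6·4.5) = -155/27.

-155/27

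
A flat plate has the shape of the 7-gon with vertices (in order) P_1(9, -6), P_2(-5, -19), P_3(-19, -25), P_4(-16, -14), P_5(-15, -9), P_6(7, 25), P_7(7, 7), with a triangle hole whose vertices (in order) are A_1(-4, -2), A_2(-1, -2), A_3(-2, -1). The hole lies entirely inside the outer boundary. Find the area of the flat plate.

Outer boundary:
Σ = (-201) + (-236) + (-134) + (-66) + (-312) + (-126) + (-105) = -1180
Area = |Σ|/2 = 590.
Hole:
Apply the shoelace (surveyor's) formula: 2A = Σ (x_i·y_{i+1} − x_{i+1}·y_i), indices taken mod 3.
Cross-terms: 6, -3, 0  ⇒  Σ = 3
Area = |Σ|/2 = 1.5.
Net area = 590 − 1.5 = 588.5.

588.5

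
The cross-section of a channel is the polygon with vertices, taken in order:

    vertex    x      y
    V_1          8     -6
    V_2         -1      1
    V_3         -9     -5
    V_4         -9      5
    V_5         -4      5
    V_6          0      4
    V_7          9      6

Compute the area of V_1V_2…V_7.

V_1→V_2: (8)(1) − (-1)(-6) = 2
V_2→V_3: (-1)(-5) − (-9)(1) = 14
V_3→V_4: (-9)(5) − (-9)(-5) = -90
V_4→V_5: (-9)(5) − (-4)(5) = -25
V_5→V_6: (-4)(4) − (0)(5) = -16
V_6→V_7: (0)(6) − (9)(4) = -36
V_7→V_1: (9)(-6) − (8)(6) = -102
Σ = -253
Area = |Σ|/2 = 126.5.

126.5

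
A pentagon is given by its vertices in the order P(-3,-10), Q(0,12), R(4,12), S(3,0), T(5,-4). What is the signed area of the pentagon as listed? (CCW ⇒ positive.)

-97

Cross-terms: -36, -48, -36, -12, -62  ⇒  Σ = -194
Signed area = Σ/2 = -97 (negative ⇒ clockwise traversal).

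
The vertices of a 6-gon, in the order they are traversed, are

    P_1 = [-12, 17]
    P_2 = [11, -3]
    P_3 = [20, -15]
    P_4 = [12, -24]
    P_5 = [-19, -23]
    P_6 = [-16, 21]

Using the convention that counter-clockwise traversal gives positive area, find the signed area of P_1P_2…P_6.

Apply Gauss's area formula: 2A = Σ (x_i·y_{i+1} − x_{i+1}·y_i), indices taken mod 6.
Cross-terms: -151, -105, -300, -732, -767, -20  ⇒  Σ = -2075
Signed area = Σ/2 = -1037.5 (negative ⇒ clockwise traversal).

-1037.5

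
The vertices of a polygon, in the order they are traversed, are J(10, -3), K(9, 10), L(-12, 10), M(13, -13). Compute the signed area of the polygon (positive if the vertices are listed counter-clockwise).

227

Σ = (127) + (210) + (26) + (91) = 454
Signed area = Σ/2 = 227 (positive ⇒ counter-clockwise traversal).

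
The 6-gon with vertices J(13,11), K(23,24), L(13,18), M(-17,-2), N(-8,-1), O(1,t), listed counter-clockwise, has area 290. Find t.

-6

Write out the shoelace sum; only the two edges meeting at O involve t:
2·Area = [((-8)·t − 1·(-1)) + (1·11 − 13·t)] + 442
       = -21·t + 454 = 580
⇒ t = -6.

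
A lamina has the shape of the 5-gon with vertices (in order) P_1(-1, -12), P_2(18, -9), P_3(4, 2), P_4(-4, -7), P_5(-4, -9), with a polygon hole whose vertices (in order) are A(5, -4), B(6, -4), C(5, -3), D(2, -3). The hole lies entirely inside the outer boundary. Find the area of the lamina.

Outer boundary:
Apply Gauss's area formula: 2A = Σ (x_i·y_{i+1} − x_{i+1}·y_i), indices taken mod 5.
P_1→P_2: (-1)(-9) − (18)(-12) = 225
P_2→P_3: (18)(2) − (4)(-9) = 72
P_3→P_4: (4)(-7) − (-4)(2) = -20
P_4→P_5: (-4)(-9) − (-4)(-7) = 8
P_5→P_1: (-4)(-12) − (-1)(-9) = 39
Σ = 324
Area = |Σ|/2 = 162.
Hole:
Apply the shoelace (surveyor's) formula: 2A = Σ (x_i·y_{i+1} − x_{i+1}·y_i), indices taken mod 4.
Σ = (4) + (2) + (-9) + (7) = 4
Area = |Σ|/2 = 2.
Net area = 162 − 2 = 160.

160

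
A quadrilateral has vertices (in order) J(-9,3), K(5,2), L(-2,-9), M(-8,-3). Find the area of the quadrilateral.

Σ = (-33) + (-41) + (-66) + (-51) = -191
Area = |Σ|/2 = 95.5.

95.5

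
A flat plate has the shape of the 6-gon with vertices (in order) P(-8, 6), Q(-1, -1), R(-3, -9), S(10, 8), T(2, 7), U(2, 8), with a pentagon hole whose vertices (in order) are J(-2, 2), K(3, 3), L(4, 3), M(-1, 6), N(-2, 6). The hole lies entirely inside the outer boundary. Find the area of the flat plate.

96

Outer boundary:
Apply the shoelace (surveyor's) formula: 2A = Σ (x_i·y_{i+1} − x_{i+1}·y_i), indices taken mod 6.
Σ = (14) + (6) + (66) + (54) + (2) + (76) = 218
Area = |Σ|/2 = 109.
Hole:
Apply the shoelace formula: 2A = Σ (x_i·y_{i+1} − x_{i+1}·y_i), indices taken mod 5.
Σ = (-12) + (-3) + (27) + (6) + (8) = 26
Area = |Σ|/2 = 13.
Net area = 109 − 13 = 96.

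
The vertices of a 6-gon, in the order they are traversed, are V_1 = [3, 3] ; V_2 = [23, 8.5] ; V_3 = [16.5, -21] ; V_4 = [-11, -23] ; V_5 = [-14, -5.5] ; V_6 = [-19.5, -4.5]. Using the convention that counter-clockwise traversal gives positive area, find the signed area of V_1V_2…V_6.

Apply the shoelace formula: 2A = Σ (x_i·y_{i+1} − x_{i+1}·y_i), indices taken mod 6.
Σ = (-43.5) + (-623.25) + (-610.5) + (-261.5) + (-44.25) + (-45) = -1628
Signed area = Σ/2 = -814 (negative ⇒ clockwise traversal).

-814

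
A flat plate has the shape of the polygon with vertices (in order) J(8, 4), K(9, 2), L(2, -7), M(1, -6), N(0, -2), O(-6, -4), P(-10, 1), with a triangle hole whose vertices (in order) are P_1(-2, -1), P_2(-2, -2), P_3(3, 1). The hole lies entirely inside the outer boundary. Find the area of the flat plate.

97.5

Outer boundary:
Σ = (-20) + (-67) + (-5) + (-2) + (-12) + (-46) + (-48) = -200
Area = |Σ|/2 = 100.
Hole:
Σ = (2) + (4) + (-1) = 5
Area = |Σ|/2 = 2.5.
Net area = 100 − 2.5 = 97.5.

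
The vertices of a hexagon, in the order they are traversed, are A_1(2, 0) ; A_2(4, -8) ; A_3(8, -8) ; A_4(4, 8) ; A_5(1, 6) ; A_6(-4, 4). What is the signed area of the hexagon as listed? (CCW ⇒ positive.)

74

Σ = (-16) + (32) + (96) + (16) + (28) + (-8) = 148
Signed area = Σ/2 = 74 (positive ⇒ counter-clockwise traversal).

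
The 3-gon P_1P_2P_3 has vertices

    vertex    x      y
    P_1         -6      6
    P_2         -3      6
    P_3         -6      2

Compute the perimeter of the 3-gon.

12

|P_1P_2| = √((3)² + (0)²) = √9 = 3
|P_2P_3| = √((-3)² + (-4)²) = √25 = 5
|P_3P_1| = √((0)² + (4)²) = √16 = 4
Perimeter = 3 + 5 + 4 = 12.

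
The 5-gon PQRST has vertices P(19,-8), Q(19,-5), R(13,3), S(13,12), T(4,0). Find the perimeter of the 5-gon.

|PQ| = √((0)² + (3)²) = √9 = 3
|QR| = √((-6)² + (8)²) = √100 = 10
|RS| = √((0)² + (9)²) = √81 = 9
|ST| = √((-9)² + (-12)²) = √225 = 15
|TP| = √((15)² + (-8)²) = √289 = 17
Perimeter = 3 + 10 + 9 + 15 + 17 = 54.

54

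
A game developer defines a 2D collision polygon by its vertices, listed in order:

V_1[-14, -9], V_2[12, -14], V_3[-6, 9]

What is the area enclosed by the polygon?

Apply Gauss's area formula: 2A = Σ (x_i·y_{i+1} − x_{i+1}·y_i), indices taken mod 3.
Cross-terms: 304, 24, 180  ⇒  Σ = 508
Area = |Σ|/2 = 254.

254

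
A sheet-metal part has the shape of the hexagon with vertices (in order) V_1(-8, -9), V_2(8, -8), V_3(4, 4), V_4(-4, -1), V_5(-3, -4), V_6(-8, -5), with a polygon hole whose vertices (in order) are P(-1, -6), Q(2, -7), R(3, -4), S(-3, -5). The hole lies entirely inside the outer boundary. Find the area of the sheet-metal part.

Outer boundary:
Apply Gauss's area formula: 2A = Σ (x_i·y_{i+1} − x_{i+1}·y_i), indices taken mod 6.
Σ = (136) + (64) + (12) + (13) + (-17) + (32) = 240
Area = |Σ|/2 = 120.
Hole:
Apply the shoelace (surveyor's) formula: 2A = Σ (x_i·y_{i+1} − x_{i+1}·y_i), indices taken mod 4.
Σ = (19) + (13) + (-27) + (13) = 18
Area = |Σ|/2 = 9.
Net area = 120 − 9 = 111.

111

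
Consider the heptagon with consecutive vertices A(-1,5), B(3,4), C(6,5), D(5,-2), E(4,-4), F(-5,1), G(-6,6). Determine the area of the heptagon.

Apply the surveyor's formula: 2A = Σ (x_i·y_{i+1} − x_{i+1}·y_i), indices taken mod 7.
Σ = (-19) + (-9) + (-37) + (-12) + (-16) + (-24) + (-24) = -141
Area = |Σ|/2 = 70.5.

70.5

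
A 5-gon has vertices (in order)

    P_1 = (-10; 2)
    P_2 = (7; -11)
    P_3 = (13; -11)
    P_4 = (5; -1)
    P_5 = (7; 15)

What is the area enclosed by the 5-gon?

Apply the shoelace formula: 2A = Σ (x_i·y_{i+1} − x_{i+1}·y_i), indices taken mod 5.
Σ = (96) + (66) + (42) + (82) + (164) = 450
Area = |Σ|/2 = 225.

225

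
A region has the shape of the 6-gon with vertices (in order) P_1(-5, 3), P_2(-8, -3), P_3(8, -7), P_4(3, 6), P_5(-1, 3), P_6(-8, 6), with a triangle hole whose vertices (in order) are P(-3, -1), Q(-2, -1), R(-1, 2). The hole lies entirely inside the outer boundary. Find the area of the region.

Outer boundary:
Cross-terms: 39, 80, 69, 15, 18, 6  ⇒  Σ = 227
Area = |Σ|/2 = 113.5.
Hole:
Apply the surveyor's formula: 2A = Σ (x_i·y_{i+1} − x_{i+1}·y_i), indices taken mod 3.
Cross-terms: 1, -5, 7  ⇒  Σ = 3
Area = |Σ|/2 = 1.5.
Net area = 113.5 − 1.5 = 112.

112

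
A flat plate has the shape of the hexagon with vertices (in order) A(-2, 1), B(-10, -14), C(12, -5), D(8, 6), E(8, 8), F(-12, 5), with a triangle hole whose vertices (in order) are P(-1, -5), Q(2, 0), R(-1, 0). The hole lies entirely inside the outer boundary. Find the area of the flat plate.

251.5

Outer boundary:
Apply the surveyor's formula: 2A = Σ (x_i·y_{i+1} − x_{i+1}·y_i), indices taken mod 6.
Σ = (38) + (218) + (112) + (16) + (136) + (-2) = 518
Area = |Σ|/2 = 259.
Hole:
Apply the shoelace formula: 2A = Σ (x_i·y_{i+1} − x_{i+1}·y_i), indices taken mod 3.
Cross-terms: 10, 0, 5  ⇒  Σ = 15
Area = |Σ|/2 = 7.5.
Net area = 259 − 7.5 = 251.5.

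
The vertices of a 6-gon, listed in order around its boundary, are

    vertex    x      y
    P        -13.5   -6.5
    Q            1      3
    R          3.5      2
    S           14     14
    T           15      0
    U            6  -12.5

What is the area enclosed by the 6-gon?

Apply the shoelace formula: 2A = Σ (x_i·y_{i+1} − x_{i+1}·y_i), indices taken mod 6.
Σ = (-34) + (-8.5) + (21) + (-210) + (-187.5) + (-207.75) = -626.75
Area = |Σ|/2 = 313.375.

313.375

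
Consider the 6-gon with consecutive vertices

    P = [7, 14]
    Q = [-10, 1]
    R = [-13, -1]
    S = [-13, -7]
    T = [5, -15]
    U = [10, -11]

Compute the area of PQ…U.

395

Apply the surveyor's formula: 2A = Σ (x_i·y_{i+1} − x_{i+1}·y_i), indices taken mod 6.
Cross-terms: 147, 23, 78, 230, 95, 217  ⇒  Σ = 790
Area = |Σ|/2 = 395.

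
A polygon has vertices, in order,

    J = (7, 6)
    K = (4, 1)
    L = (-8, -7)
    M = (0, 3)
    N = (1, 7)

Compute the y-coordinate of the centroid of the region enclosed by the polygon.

164/107

Apply the surveyor's formula. First the cross-terms c_i = x_i·y_{i+1} − x_{i+1}·y_i:
  -17, -20, -24, -3, -43  ⇒  2A = -107, A = -53.5.
Then Σ (y_i + y_{i+1})·c_i = -492, so ȳ = -492 / (6·(-53.5)) = 164/107.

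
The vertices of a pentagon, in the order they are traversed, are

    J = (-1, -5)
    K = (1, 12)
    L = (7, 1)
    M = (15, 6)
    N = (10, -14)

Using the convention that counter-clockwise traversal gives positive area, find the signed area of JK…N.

Apply the shoelace formula: 2A = Σ (x_i·y_{i+1} − x_{i+1}·y_i), indices taken mod 5.
Cross-terms: -7, -83, 27, -270, -64  ⇒  Σ = -397
Signed area = Σ/2 = -198.5 (negative ⇒ clockwise traversal).

-198.5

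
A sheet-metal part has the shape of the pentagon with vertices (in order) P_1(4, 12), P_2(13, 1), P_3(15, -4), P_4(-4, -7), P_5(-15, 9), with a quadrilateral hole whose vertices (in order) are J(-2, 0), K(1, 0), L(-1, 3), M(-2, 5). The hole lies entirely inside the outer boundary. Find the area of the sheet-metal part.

Outer boundary:
Apply the shoelace formula: 2A = Σ (x_i·y_{i+1} − x_{i+1}·y_i), indices taken mod 5.
P_1→P_2: (4)(1) − (13)(12) = -152
P_2→P_3: (13)(-4) − (15)(1) = -67
P_3→P_4: (15)(-7) − (-4)(-4) = -121
P_4→P_5: (-4)(9) − (-15)(-7) = -141
P_5→P_1: (-15)(12) − (4)(9) = -216
Σ = -697
Area = |Σ|/2 = 348.5.
Hole:
Cross-terms: 0, 3, 1, 10  ⇒  Σ = 14
Area = |Σ|/2 = 7.
Net area = 348.5 − 7 = 341.5.

341.5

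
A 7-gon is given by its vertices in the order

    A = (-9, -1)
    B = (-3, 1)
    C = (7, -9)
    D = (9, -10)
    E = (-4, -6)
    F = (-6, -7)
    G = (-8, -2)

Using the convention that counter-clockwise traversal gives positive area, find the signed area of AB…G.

-68.5

Apply Gauss's area formula: 2A = Σ (x_i·y_{i+1} − x_{i+1}·y_i), indices taken mod 7.
Σ = (-12) + (20) + (11) + (-94) + (-8) + (-44) + (-10) = -137
Signed area = Σ/2 = -68.5 (negative ⇒ clockwise traversal).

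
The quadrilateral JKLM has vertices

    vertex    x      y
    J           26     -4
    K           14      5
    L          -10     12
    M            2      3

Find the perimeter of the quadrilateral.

80

|JK| = √((-12)² + (9)²) = √225 = 15
|KL| = √((-24)² + (7)²) = √625 = 25
|LM| = √((12)² + (-9)²) = √225 = 15
|MJ| = √((24)² + (-7)²) = √625 = 25
Perimeter = 15 + 25 + 15 + 25 = 80.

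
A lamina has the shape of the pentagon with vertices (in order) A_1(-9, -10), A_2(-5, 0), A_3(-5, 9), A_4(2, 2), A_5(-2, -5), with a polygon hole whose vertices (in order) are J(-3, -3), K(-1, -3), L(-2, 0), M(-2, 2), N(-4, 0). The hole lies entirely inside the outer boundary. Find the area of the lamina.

69

Outer boundary:
Apply the surveyor's formula: 2A = Σ (x_i·y_{i+1} − x_{i+1}·y_i), indices taken mod 5.
Σ = (-50) + (-45) + (-28) + (-6) + (-25) = -154
Area = |Σ|/2 = 77.
Hole:
Apply Gauss's area formula: 2A = Σ (x_i·y_{i+1} − x_{i+1}·y_i), indices taken mod 5.
Σ = (6) + (-6) + (-4) + (8) + (12) = 16
Area = |Σ|/2 = 8.
Net area = 77 − 8 = 69.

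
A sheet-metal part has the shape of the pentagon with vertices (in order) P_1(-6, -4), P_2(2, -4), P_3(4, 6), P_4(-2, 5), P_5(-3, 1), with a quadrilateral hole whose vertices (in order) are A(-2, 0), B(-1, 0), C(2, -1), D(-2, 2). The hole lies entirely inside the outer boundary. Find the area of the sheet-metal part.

58

Outer boundary:
Apply the shoelace formula: 2A = Σ (x_i·y_{i+1} − x_{i+1}·y_i), indices taken mod 5.
P_1→P_2: (-6)(-4) − (2)(-4) = 32
P_2→P_3: (2)(6) − (4)(-4) = 28
P_3→P_4: (4)(5) − (-2)(6) = 32
P_4→P_5: (-2)(1) − (-3)(5) = 13
P_5→P_1: (-3)(-4) − (-6)(1) = 18
Σ = 123
Area = |Σ|/2 = 61.5.
Hole:
Apply the shoelace (surveyor's) formula: 2A = Σ (x_i·y_{i+1} − x_{i+1}·y_i), indices taken mod 4.
Σ = (0) + (1) + (2) + (4) = 7
Area = |Σ|/2 = 3.5.
Net area = 61.5 − 3.5 = 58.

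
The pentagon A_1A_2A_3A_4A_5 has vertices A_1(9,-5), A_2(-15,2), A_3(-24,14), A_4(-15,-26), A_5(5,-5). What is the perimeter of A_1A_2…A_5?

|A_1A_2| = √((-24)² + (7)²) = √625 = 25
|A_2A_3| = √((-9)² + (12)²) = √225 = 15
|A_3A_4| = √((9)² + (-40)²) = √1681 = 41
|A_4A_5| = √((20)² + (21)²) = √841 = 29
|A_5A_1| = √((4)² + (0)²) = √16 = 4
Perimeter = 25 + 15 + 41 + 29 + 4 = 114.

114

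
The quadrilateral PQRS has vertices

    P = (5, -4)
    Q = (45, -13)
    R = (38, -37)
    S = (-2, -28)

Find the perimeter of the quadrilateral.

|PQ| = √((40)² + (-9)²) = √1681 = 41
|QR| = √((-7)² + (-24)²) = √625 = 25
|RS| = √((-40)² + (9)²) = √1681 = 41
|SP| = √((7)² + (24)²) = √625 = 25
Perimeter = 41 + 25 + 41 + 25 = 132.

132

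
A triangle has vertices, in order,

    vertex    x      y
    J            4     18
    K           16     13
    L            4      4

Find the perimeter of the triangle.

42

|JK| = √((12)² + (-5)²) = √169 = 13
|KL| = √((-12)² + (-9)²) = √225 = 15
|LJ| = √((0)² + (14)²) = √196 = 14
Perimeter = 13 + 15 + 14 = 42.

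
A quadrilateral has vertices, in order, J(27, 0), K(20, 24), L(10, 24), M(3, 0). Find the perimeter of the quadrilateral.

84

|JK| = √((-7)² + (24)²) = √625 = 25
|KL| = √((-10)² + (0)²) = √100 = 10
|LM| = √((-7)² + (-24)²) = √625 = 25
|MJ| = √((24)² + (0)²) = √576 = 24
Perimeter = 25 + 10 + 25 + 24 = 84.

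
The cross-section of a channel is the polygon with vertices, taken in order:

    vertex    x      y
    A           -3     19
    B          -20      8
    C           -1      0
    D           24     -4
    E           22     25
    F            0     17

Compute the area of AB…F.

Cross-terms: 356, 8, 4, 688, 374, 51  ⇒  Σ = 1481
Area = |Σ|/2 = 740.5.

740.5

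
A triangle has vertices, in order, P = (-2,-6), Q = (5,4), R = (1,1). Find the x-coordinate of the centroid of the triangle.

4/3

Apply the shoelace (surveyor's) formula. First the cross-terms c_i = x_i·y_{i+1} − x_{i+1}·y_i:
  22, 1, -4  ⇒  2A = 19, A = 9.5.
Then Σ (x_i + x_{i+1})·c_i = 76, so x̄ = 76 / (6·9.5) = 4/3.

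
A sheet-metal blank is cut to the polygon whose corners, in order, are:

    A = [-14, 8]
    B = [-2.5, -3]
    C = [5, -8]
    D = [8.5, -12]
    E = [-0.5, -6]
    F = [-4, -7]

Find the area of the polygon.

51.25

Apply the surveyor's formula: 2A = Σ (x_i·y_{i+1} − x_{i+1}·y_i), indices taken mod 6.
Σ = (62) + (35) + (8) + (-57) + (-20.5) + (-130) = -102.5
Area = |Σ|/2 = 51.25.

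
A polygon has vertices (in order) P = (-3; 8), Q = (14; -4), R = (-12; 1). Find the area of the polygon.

113.5

Apply the shoelace formula: 2A = Σ (x_i·y_{i+1} − x_{i+1}·y_i), indices taken mod 3.
Σ = (-100) + (-34) + (-93) = -227
Area = |Σ|/2 = 113.5.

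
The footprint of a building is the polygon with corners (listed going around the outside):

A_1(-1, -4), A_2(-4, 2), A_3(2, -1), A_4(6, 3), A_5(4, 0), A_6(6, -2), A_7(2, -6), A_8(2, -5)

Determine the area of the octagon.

34.5

Apply the surveyor's formula: 2A = Σ (x_i·y_{i+1} − x_{i+1}·y_i), indices taken mod 8.
Σ = (-18) + (0) + (12) + (-12) + (-8) + (-32) + (2) + (-13) = -69
Area = |Σ|/2 = 34.5.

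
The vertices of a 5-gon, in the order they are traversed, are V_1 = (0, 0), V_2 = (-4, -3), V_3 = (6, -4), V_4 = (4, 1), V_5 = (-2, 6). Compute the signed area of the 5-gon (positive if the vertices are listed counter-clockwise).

Apply the shoelace formula: 2A = Σ (x_i·y_{i+1} − x_{i+1}·y_i), indices taken mod 5.
Cross-terms: 0, 34, 22, 26, 0  ⇒  Σ = 82
Signed area = Σ/2 = 41 (positive ⇒ counter-clockwise traversal).

41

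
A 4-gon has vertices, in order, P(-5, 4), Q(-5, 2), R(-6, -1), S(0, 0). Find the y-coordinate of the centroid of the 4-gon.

77/81

Apply the surveyor's formula. First the cross-terms c_i = x_i·y_{i+1} − x_{i+1}·y_i:
  10, 17, 0, 0  ⇒  2A = 27, A = 13.5.
Then Σ (y_i + y_{i+1})·c_i = 77, so ȳ = 77 / (6·13.5) = 77/81.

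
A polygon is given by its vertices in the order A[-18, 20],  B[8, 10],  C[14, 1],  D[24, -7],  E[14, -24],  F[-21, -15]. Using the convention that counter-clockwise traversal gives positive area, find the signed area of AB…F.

Apply the shoelace (surveyor's) formula: 2A = Σ (x_i·y_{i+1} − x_{i+1}·y_i), indices taken mod 6.
Cross-terms: -340, -132, -122, -478, -714, -690  ⇒  Σ = -2476
Signed area = Σ/2 = -1238 (negative ⇒ clockwise traversal).

-1238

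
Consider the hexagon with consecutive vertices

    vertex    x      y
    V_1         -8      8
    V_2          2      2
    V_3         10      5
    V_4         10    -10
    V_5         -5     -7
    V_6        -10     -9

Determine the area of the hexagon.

Cross-terms: -32, -10, -150, -120, -25, -152  ⇒  Σ = -489
Area = |Σ|/2 = 244.5.

244.5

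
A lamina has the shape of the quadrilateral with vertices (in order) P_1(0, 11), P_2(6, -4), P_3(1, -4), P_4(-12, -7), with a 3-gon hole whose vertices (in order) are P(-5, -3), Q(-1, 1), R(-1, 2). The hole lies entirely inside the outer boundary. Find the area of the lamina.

Outer boundary:
Σ = (-66) + (-20) + (-55) + (-132) = -273
Area = |Σ|/2 = 136.5.
Hole:
Σ = (-8) + (-1) + (13) = 4
Area = |Σ|/2 = 2.
Net area = 136.5 − 2 = 134.5.

134.5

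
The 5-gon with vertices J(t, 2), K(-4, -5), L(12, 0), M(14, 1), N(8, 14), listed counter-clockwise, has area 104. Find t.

4

The doubled signed area Σ (x_i y_{i+1} − x_{i+1} y_i) is linear in t.
With t=0 it equals 284; the coefficient of t is -19 (from the two edges through J).
So -19·t + 284 = 2·104 = 208 ⇒ t = 4.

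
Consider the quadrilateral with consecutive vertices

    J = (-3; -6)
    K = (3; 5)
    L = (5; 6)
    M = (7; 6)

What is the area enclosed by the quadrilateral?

20

Σ = (3) + (-7) + (-12) + (-24) = -40
Area = |Σ|/2 = 20.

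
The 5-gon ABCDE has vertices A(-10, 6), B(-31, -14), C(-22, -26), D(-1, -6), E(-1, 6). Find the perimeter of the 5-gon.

94

|AB| = √((-21)² + (-20)²) = √841 = 29
|BC| = √((9)² + (-12)²) = √225 = 15
|CD| = √((21)² + (20)²) = √841 = 29
|DE| = √((0)² + (12)²) = √144 = 12
|EA| = √((-9)² + (0)²) = √81 = 9
Perimeter = 29 + 15 + 29 + 12 + 9 = 94.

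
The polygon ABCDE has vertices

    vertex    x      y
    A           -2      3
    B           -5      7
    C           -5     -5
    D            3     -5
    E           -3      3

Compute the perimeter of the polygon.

36

|AB| = √((-3)² + (4)²) = √25 = 5
|BC| = √((0)² + (-12)²) = √144 = 12
|CD| = √((8)² + (0)²) = √64 = 8
|DE| = √((-6)² + (8)²) = √100 = 10
|EA| = √((1)² + (0)²) = √1 = 1
Perimeter = 5 + 12 + 8 + 10 + 1 = 36.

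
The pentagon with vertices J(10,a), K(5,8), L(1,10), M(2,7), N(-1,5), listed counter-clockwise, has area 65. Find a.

The doubled signed area Σ (x_i y_{i+1} − x_{i+1} y_i) is linear in a.
With a=0 it equals 76; the coefficient of a is -6 (from the two edges through J).
So -6·a + 76 = 2·65 = 130 ⇒ a = -9.

-9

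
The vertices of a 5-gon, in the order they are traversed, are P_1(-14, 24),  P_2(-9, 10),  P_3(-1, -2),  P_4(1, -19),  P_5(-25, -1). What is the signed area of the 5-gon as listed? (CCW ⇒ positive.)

-482.5

Apply Gauss's area formula: 2A = Σ (x_i·y_{i+1} − x_{i+1}·y_i), indices taken mod 5.
Σ = (76) + (28) + (21) + (-476) + (-614) = -965
Signed area = Σ/2 = -482.5 (negative ⇒ clockwise traversal).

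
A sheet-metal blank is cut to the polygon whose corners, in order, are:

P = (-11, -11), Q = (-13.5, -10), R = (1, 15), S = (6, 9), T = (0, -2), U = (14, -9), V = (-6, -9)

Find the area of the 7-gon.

Apply the shoelace (surveyor's) formula: 2A = Σ (x_i·y_{i+1} − x_{i+1}·y_i), indices taken mod 7.
Σ = (-38.5) + (-192.5) + (-81) + (-12) + (28) + (-180) + (-33) = -509
Area = |Σ|/2 = 254.5.

254.5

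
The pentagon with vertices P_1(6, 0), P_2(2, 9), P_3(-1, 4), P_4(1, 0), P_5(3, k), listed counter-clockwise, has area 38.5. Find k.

Write out the shoelace sum; only the two edges meeting at P_5 involve k:
2·Area = [(1·k − 3·0) + (3·0 − 6·k)] + 67
       = -5·k + 67 = 77
⇒ k = -2.

-2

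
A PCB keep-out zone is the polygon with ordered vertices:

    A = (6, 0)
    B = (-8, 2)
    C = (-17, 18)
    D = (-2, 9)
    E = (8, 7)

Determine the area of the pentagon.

171.5

Apply the shoelace (surveyor's) formula: 2A = Σ (x_i·y_{i+1} − x_{i+1}·y_i), indices taken mod 5.
Σ = (12) + (-110) + (-117) + (-86) + (-42) = -343
Area = |Σ|/2 = 171.5.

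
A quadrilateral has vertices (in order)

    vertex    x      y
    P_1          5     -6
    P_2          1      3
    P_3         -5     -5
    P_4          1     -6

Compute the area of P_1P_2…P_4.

Apply the shoelace formula: 2A = Σ (x_i·y_{i+1} − x_{i+1}·y_i), indices taken mod 4.
Σ = (21) + (10) + (35) + (24) = 90
Area = |Σ|/2 = 45.

45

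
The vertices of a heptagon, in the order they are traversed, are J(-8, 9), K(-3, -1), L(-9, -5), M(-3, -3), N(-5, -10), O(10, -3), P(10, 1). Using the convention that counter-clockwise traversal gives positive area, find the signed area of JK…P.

Apply the surveyor's formula: 2A = Σ (x_i·y_{i+1} − x_{i+1}·y_i), indices taken mod 7.
Σ = (35) + (6) + (12) + (15) + (115) + (40) + (98) = 321
Signed area = Σ/2 = 160.5 (positive ⇒ counter-clockwise traversal).

160.5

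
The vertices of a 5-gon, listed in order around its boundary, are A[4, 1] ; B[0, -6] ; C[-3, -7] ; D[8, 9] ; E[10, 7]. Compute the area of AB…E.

Cross-terms: -24, -18, 29, -34, -18  ⇒  Σ = -65
Area = |Σ|/2 = 32.5.

32.5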